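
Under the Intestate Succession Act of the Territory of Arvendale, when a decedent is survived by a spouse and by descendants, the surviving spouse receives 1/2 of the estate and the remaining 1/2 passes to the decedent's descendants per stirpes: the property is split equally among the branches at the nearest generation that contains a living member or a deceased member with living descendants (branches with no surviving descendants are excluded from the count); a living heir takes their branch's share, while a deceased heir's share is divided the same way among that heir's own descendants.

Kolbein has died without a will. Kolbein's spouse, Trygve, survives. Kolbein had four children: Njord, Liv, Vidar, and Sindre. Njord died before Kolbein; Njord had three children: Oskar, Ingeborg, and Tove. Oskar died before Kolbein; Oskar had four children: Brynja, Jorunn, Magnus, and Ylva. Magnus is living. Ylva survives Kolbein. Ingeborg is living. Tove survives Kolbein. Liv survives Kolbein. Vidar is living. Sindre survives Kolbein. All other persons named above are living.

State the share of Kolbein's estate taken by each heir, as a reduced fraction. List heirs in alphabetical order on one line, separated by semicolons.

Brynja 1/96; Ingeborg 1/24; Jorunn 1/96; Liv 1/8; Magnus 1/96; Sindre 1/8; Tove 1/24; Trygve 1/2; Vidar 1/8; Ylva 1/96

Trygve, as surviving spouse, takes 1/2.
The remaining 1/2 passes to Kolbein's descendants per stirpes.
The 1/2 is divided into 4 equal shares of 1/8 among Njord, Liv, Vidar, Sindre.
Njord predeceased; the 1/8 allotted to Njord's branch passes to Njord's issue by representation.
The 1/8 is divided into 3 equal shares of 1/24 among Oskar, Ingeborg, Tove.
Oskar predeceased; the 1/24 allotted to Oskar's branch passes to Oskar's issue by representation.
The 1/24 is divided into 4 equal shares of 1/96 among Brynja, Jorunn, Magnus, Ylva.
Brynja is living and takes 1/96.
Jorunn is living and takes 1/96.
Magnus is living and takes 1/96.
Ylva is living and takes 1/96.
Ingeborg is living and takes 1/24.
Tove is living and takes 1/24.
Liv is living and takes 1/8.
Vidar is living and takes 1/8.
Sindre is living and takes 1/8.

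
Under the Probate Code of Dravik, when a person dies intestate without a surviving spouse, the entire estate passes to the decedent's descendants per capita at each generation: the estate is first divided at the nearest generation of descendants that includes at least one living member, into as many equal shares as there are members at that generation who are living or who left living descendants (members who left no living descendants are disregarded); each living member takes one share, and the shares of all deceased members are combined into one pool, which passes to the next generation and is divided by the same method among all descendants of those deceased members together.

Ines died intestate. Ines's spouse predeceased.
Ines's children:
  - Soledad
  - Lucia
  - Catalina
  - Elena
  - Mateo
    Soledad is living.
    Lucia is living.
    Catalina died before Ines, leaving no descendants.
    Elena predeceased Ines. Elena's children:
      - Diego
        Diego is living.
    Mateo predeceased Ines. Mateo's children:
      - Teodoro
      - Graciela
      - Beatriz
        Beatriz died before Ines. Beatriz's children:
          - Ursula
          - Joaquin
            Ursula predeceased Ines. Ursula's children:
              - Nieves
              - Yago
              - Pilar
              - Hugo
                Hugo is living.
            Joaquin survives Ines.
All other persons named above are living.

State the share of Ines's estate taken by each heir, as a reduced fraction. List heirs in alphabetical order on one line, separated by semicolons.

There is no surviving spouse, so the entire estate passes to Ines's descendants per capita at each generation.
At generation 1 (Soledad, Lucia, Elena, Mateo) there are 4 shares of (1)/4 = 1/4 each.
Living: Soledad and Lucia — each takes 1/4.
Deceased: Elena and Mateo. Their combined 1/2 is pooled and carried to generation 2.
At generation 2 (Diego, Teodoro, Graciela, Beatriz) there are 4 shares of (1/2)/4 = 1/8 each.
Living: Diego, Teodoro, and Graciela — each takes 1/8.
Deceased: Beatriz. That 1/8 share is carried to generation 3.
At generation 3 (Ursula, Joaquin) there are 2 shares of (1/8)/2 = 1/16 each.
Living: Joaquin — each takes 1/16.
Deceased: Ursula. That 1/16 share is carried to generation 4.
At generation 4 (Nieves, Yago, Pilar, Hugo) there are 4 shares of (1/16)/4 = 1/64 each.
Living: Nieves, Yago, Pilar, and Hugo — each takes 1/64.

Diego 1/8; Graciela 1/8; Hugo 1/64; Joaquin 1/16; Lucia 1/4; Nieves 1/64; Pilar 1/64; Soledad 1/4; Teodoro 1/8; Yago 1/64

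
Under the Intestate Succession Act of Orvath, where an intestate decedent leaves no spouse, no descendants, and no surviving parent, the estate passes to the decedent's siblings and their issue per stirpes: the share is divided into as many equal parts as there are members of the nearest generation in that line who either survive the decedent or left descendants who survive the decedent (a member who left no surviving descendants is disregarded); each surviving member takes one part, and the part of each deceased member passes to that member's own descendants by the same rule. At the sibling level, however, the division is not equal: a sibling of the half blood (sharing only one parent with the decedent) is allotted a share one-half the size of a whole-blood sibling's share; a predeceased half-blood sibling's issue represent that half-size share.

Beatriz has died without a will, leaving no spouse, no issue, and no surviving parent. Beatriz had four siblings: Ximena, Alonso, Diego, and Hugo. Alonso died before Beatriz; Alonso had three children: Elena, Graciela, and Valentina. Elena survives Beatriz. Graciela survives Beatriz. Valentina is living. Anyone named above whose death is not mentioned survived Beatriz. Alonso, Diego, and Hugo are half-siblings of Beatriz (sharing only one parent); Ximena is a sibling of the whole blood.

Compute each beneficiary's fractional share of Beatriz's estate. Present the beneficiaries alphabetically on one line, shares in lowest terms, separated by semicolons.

Diego 1/5; Elena 1/15; Graciela 1/15; Hugo 1/5; Valentina 1/15; Ximena 2/5

No spouse, descendants, or parent survives, so the estate passes to Beatriz's siblings per stirpes.
Half-blood siblings count for one-half the weight of whole-blood siblings at the initial division.
Dividing 1 in proportion to weights (total weight 5/2): Ximena (weight 1) → 2/5; Alonso (weight 1/2) → 1/5; Diego (weight 1/2) → 1/5; Hugo (weight 1/2) → 1/5.
Ximena is living and takes 2/5.
Alonso predeceased; the 1/5 allotted to Alonso's branch passes to Alonso's issue by representation.
The 1/5 is divided into 3 equal shares of 1/15 among Elena, Graciela, Valentina.
Elena is living and takes 1/15.
Graciela is living and takes 1/15.
Valentina is living and takes 1/15.
Diego is living and takes 1/5.
Hugo is living and takes 1/5.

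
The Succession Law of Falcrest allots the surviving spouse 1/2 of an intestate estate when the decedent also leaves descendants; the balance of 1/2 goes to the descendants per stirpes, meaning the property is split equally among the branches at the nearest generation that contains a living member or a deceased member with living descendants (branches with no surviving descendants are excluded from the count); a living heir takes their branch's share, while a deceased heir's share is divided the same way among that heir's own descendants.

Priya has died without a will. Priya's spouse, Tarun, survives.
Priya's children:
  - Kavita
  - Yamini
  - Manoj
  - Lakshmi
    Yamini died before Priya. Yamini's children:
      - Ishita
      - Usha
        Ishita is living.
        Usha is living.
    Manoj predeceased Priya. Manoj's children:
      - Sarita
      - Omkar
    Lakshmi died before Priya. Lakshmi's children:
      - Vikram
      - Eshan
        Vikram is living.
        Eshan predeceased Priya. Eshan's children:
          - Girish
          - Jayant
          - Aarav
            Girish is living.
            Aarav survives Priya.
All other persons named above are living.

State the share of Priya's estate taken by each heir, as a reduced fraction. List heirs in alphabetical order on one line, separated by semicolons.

Aarav 1/48; Girish 1/48; Ishita 1/16; Jayant 1/48; Kavita 1/8; Omkar 1/16; Sarita 1/16; Tarun 1/2; Usha 1/16; Vikram 1/16

Tarun, as surviving spouse, takes 1/2.
The remaining 1/2 passes to Priya's descendants per stirpes.
The 1/2 is divided into 4 equal shares of 1/8 among Kavita, Yamini, Manoj, Lakshmi.
Kavita is living and takes 1/8.
Yamini predeceased; the 1/8 allotted to Yamini's branch passes to Yamini's issue by representation.
The 1/8 is divided into 2 equal shares of 1/16 among Ishita, Usha.
Ishita is living and takes 1/16.
Usha is living and takes 1/16.
Manoj predeceased; the 1/8 allotted to Manoj's branch passes to Manoj's issue by representation.
The 1/8 is divided into 2 equal shares of 1/16 among Sarita, Omkar.
Sarita is living and takes 1/16.
Omkar is living and takes 1/16.
Lakshmi predeceased; the 1/8 allotted to Lakshmi's branch passes to Lakshmi's issue by representation.
The 1/8 is divided into 2 equal shares of 1/16 among Vikram, Eshan.
Vikram is living and takes 1/16.
Eshan predeceased; the 1/16 allotted to Eshan's branch passes to Eshan's issue by representation.
The 1/16 is divided into 3 equal shares of 1/48 among Girish, Jayant, Aarav.
Girish is living and takes 1/48.
Jayant is living and takes 1/48.
Aarav is living and takes 1/48.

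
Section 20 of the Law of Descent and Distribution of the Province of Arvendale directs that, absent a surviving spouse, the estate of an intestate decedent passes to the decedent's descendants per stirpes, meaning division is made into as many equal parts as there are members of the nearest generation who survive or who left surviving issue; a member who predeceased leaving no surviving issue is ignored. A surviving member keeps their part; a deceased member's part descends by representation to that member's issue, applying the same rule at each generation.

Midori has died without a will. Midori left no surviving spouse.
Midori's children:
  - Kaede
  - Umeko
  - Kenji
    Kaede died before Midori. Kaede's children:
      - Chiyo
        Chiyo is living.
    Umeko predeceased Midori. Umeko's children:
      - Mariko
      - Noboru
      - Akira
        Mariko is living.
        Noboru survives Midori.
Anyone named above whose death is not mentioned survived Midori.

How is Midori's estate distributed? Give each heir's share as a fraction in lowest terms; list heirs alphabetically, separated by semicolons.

Akira 1/9; Chiyo 1/3; Kenji 1/3; Mariko 1/9; Noboru 1/9

There is no surviving spouse, so the entire estate passes to Midori's descendants per stirpes.
The estate is divided into 3 equal shares of 1/3 among Kaede, Umeko, Kenji.
Kaede predeceased; the 1/3 allotted to Kaede's branch passes to Kaede's issue by representation.
Chiyo is the sole taker at this level and receives the full 1/3.
Umeko predeceased; the 1/3 allotted to Umeko's branch passes to Umeko's issue by representation.
The 1/3 is divided into 3 equal shares of 1/9 among Mariko, Noboru, Akira.
Mariko is living and takes 1/9.
Noboru is living and takes 1/9.
Akira is living and takes 1/9.
Kenji is living and takes 1/3.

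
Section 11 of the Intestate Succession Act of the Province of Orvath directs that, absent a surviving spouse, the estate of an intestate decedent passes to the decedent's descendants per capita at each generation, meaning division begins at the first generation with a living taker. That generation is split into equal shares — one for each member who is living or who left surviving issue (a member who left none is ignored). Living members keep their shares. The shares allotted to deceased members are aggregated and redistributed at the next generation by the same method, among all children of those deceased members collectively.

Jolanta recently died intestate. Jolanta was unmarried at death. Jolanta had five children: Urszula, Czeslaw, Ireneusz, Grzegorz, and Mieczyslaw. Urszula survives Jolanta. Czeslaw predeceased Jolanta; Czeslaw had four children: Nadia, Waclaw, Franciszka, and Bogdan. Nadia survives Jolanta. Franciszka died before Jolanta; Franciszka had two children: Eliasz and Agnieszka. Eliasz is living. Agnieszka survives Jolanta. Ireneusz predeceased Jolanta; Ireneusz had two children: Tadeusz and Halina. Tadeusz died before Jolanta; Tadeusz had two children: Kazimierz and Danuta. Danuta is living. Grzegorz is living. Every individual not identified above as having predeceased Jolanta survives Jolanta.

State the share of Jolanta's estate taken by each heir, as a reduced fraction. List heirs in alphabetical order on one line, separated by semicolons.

There is no surviving spouse, so the entire estate passes to Jolanta's descendants per capita at each generation.
At generation 1 (Urszula, Czeslaw, Ireneusz, Grzegorz, Mieczyslaw) there are 5 shares of (1)/5 = 1/5 each.
Living: Urszula, Grzegorz, and Mieczyslaw — each takes 1/5.
Deceased: Czeslaw and Ireneusz. Their combined 2/5 is pooled and carried to generation 2.
At generation 2 (Nadia, Waclaw, Franciszka, Bogdan, Tadeusz, Halina) there are 6 shares of (2/5)/6 = 1/15 each.
Living: Nadia, Waclaw, Bogdan, and Halina — each takes 1/15.
Deceased: Franciszka and Tadeusz. Their combined 2/15 is pooled and carried to generation 3.
At generation 3 (Eliasz, Agnieszka, Kazimierz, Danuta) there are 4 shares of (2/15)/4 = 1/30 each.
Living: Eliasz, Agnieszka, Kazimierz, and Danuta — each takes 1/30.

Agnieszka 1/30; Bogdan 1/15; Danuta 1/30; Eliasz 1/30; Grzegorz 1/5; Halina 1/15; Kazimierz 1/30; Mieczyslaw 1/5; Nadia 1/15; Urszula 1/5; Waclaw 1/15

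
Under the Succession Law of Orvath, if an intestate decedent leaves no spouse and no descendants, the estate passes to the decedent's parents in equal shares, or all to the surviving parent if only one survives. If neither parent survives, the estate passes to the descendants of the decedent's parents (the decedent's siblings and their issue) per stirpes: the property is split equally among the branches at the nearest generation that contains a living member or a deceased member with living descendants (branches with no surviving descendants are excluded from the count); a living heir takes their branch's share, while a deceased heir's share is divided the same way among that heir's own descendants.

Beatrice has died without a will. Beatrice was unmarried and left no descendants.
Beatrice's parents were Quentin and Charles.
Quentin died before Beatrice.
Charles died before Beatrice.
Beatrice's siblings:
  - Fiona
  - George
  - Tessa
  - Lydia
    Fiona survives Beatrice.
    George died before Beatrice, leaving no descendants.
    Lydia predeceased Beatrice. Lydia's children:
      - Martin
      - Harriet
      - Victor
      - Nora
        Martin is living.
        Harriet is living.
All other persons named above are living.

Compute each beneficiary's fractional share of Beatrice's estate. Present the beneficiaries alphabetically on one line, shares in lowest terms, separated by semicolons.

Fiona 1/3; Harriet 1/12; Martin 1/12; Nora 1/12; Tessa 1/3; Victor 1/12

Neither parent survives and there are no descendants, so the estate passes to Beatrice's siblings and their issue per stirpes.
George left no surviving issue, so that branch lapses and is disregarded.
The estate is divided into 3 equal shares of 1/3 among Fiona, Tessa, Lydia.
Fiona is living and takes 1/3.
Tessa is living and takes 1/3.
Lydia predeceased; the 1/3 allotted to Lydia's branch passes to Lydia's issue by representation.
The 1/3 is divided into 4 equal shares of 1/12 among Martin, Harriet, Victor, Nora.
Martin is living and takes 1/12.
Harriet is living and takes 1/12.
Victor is living and takes 1/12.
Nora is living and takes 1/12.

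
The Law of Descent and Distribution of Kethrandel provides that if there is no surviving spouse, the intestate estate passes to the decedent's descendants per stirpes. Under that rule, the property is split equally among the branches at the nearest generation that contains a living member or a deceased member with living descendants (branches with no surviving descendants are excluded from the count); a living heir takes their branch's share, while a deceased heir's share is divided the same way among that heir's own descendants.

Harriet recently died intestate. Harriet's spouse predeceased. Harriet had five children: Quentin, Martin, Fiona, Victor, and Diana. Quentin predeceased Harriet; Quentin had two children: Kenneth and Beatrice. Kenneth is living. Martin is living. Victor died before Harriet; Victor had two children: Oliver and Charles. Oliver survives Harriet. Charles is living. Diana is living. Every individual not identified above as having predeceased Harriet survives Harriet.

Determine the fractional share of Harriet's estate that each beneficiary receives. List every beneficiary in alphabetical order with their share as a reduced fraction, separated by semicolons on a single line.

Beatrice 1/10; Charles 1/10; Diana 1/5; Fiona 1/5; Kenneth 1/10; Martin 1/5; Oliver 1/10

There is no surviving spouse, so the entire estate passes to Harriet's descendants per stirpes.
The estate is divided into 5 equal shares of 1/5 among Quentin, Martin, Fiona, Victor, Diana.
Quentin predeceased; the 1/5 allotted to Quentin's branch passes to Quentin's issue by representation.
The 1/5 is divided into 2 equal shares of 1/10 among Kenneth, Beatrice.
Kenneth is living and takes 1/10.
Beatrice is living and takes 1/10.
Martin is living and takes 1/5.
Fiona is living and takes 1/5.
Victor predeceased; the 1/5 allotted to Victor's branch passes to Victor's issue by representation.
The 1/5 is divided into 2 equal shares of 1/10 among Oliver, Charles.
Oliver is living and takes 1/10.
Charles is living and takes 1/10.
Diana is living and takes 1/5.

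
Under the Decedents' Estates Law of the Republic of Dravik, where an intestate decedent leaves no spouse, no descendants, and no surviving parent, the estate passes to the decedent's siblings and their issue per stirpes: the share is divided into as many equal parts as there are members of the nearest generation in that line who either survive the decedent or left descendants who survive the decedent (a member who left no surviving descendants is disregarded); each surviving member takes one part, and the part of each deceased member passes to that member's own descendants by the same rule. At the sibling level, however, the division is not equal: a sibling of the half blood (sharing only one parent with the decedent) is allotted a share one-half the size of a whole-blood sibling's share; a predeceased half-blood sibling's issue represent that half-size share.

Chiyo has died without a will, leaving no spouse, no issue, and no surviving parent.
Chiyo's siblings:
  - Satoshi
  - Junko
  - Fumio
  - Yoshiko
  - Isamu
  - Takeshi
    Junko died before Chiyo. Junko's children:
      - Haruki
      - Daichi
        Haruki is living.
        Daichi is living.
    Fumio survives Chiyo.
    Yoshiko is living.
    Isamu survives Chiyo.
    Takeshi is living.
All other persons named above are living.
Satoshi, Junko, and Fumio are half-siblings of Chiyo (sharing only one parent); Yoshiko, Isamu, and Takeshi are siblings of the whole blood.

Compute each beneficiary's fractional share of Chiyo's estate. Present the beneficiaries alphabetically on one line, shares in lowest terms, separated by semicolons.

No spouse, descendants, or parent survives, so the estate passes to Chiyo's siblings per stirpes.
Half-blood siblings count for one-half the weight of whole-blood siblings at the initial division.
Dividing 1 in proportion to weights (total weight 9/2): Satoshi (weight 1/2) → 1/9; Junko (weight 1/2) → 1/9; Fumio (weight 1/2) → 1/9; Yoshiko (weight 1) → 2/9; Isamu (weight 1) → 2/9; Takeshi (weight 1) → 2/9.
Satoshi is living and takes 1/9.
Junko predeceased; the 1/9 allotted to Junko's branch passes to Junko's issue by representation.
The 1/9 is divided into 2 equal shares of 1/18 among Haruki, Daichi.
Haruki is living and takes 1/18.
Daichi is living and takes 1/18.
Fumio is living and takes 1/9.
Yoshiko is living and takes 2/9.
Isamu is living and takes 2/9.
Takeshi is living and takes 2/9.

Daichi 1/18; Fumio 1/9; Haruki 1/18; Isamu 2/9; Satoshi 1/9; Takeshi 2/9; Yoshiko 2/9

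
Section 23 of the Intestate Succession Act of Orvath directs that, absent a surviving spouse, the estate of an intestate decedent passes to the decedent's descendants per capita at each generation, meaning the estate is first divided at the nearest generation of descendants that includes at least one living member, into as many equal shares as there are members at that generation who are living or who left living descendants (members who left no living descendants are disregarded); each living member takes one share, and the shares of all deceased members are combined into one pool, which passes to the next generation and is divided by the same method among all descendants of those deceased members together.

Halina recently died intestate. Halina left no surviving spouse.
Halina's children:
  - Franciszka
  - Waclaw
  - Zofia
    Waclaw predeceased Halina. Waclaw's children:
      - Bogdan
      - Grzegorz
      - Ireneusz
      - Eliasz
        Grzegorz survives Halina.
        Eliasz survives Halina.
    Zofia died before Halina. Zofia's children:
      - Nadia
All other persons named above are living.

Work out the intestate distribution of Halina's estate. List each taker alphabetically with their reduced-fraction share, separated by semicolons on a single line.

Bogdan 2/15; Eliasz 2/15; Franciszka 1/3; Grzegorz 2/15; Ireneusz 2/15; Nadia 2/15

There is no surviving spouse, so the entire estate passes to Halina's descendants per capita at each generation.
At generation 1 (Franciszka, Waclaw, Zofia) there are 3 shares of (1)/3 = 1/3 each.
Living: Franciszka — each takes 1/3.
Deceased: Waclaw and Zofia. Their combined 2/3 is pooled and carried to generation 2.
At generation 2 (Bogdan, Grzegorz, Ireneusz, Eliasz, Nadia) there are 5 shares of (2/3)/5 = 2/15 each.
Living: Bogdan, Grzegorz, Ireneusz, Eliasz, and Nadia — each takes 2/15.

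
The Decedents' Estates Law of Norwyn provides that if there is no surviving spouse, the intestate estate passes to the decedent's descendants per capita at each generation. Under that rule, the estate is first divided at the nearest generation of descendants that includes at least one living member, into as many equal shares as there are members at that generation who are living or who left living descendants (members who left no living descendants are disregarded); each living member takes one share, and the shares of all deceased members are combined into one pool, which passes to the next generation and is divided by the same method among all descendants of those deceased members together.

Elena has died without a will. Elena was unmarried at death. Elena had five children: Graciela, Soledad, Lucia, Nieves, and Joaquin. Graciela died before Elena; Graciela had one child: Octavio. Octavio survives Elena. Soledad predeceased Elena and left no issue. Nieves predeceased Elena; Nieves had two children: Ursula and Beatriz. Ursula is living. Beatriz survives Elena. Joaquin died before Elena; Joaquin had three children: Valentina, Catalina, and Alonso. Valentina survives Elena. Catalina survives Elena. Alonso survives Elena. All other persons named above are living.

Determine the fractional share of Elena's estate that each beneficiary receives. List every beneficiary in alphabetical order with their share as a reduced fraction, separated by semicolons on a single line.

There is no surviving spouse, so the entire estate passes to Elena's descendants per capita at each generation.
At generation 1 (Graciela, Lucia, Nieves, Joaquin) there are 4 shares of (1)/4 = 1/4 each.
Living: Lucia — each takes 1/4.
Deceased: Graciela, Nieves, and Joaquin. Their combined 3/4 is pooled and carried to generation 2.
At generation 2 (Octavio, Ursula, Beatriz, Valentina, Catalina, Alonso) there are 6 shares of (3/4)/6 = 1/8 each.
Living: Octavio, Ursula, Beatriz, Valentina, Catalina, and Alonso — each takes 1/8.

Alonso 1/8; Beatriz 1/8; Catalina 1/8; Lucia 1/4; Octavio 1/8; Ursula 1/8; Valentina 1/8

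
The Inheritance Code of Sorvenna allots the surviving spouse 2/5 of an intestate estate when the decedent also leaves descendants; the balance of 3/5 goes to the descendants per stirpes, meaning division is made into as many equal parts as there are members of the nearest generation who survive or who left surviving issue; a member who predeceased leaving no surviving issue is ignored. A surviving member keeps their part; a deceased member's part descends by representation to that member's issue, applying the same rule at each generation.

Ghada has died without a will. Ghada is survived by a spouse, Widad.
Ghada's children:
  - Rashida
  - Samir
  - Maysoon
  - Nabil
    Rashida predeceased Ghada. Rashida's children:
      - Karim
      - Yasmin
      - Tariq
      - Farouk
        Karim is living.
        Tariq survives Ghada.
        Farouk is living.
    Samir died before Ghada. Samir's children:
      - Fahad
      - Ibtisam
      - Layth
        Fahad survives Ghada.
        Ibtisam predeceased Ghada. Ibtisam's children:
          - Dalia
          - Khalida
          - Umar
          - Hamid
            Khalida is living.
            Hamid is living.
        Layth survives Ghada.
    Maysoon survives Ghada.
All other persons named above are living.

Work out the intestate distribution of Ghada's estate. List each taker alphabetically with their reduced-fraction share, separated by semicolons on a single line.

Widad, as surviving spouse, takes 2/5.
The remaining 3/5 passes to Ghada's descendants per stirpes.
The 3/5 is divided into 4 equal shares of 3/20 among Rashida, Samir, Maysoon, Nabil.
Rashida predeceased; the 3/20 allotted to Rashida's branch passes to Rashida's issue by representation.
The 3/20 is divided into 4 equal shares of 3/80 among Karim, Yasmin, Tariq, Farouk.
Karim is living and takes 3/80.
Yasmin is living and takes 3/80.
Tariq is living and takes 3/80.
Farouk is living and takes 3/80.
Samir predeceased; the 3/20 allotted to Samir's branch passes to Samir's issue by representation.
The 3/20 is divided into 3 equal shares of 1/20 among Fahad, Ibtisam, Layth.
Fahad is living and takes 1/20.
Ibtisam predeceased; the 1/20 allotted to Ibtisam's branch passes to Ibtisam's issue by representation.
The 1/20 is divided into 4 equal shares of 1/80 among Dalia, Khalida, Umar, Hamid.
Dalia is living and takes 1/80.
Khalida is living and takes 1/80.
Umar is living and takes 1/80.
Hamid is living and takes 1/80.
Layth is living and takes 1/20.
Maysoon is living and takes 3/20.
Nabil is living and takes 3/20.

Dalia 1/80; Fahad 1/20; Farouk 3/80; Hamid 1/80; Karim 3/80; Khalida 1/80; Layth 1/20; Maysoon 3/20; Nabil 3/20; Tariq 3/80; Umar 1/80; Widad 2/5; Yasmin 3/80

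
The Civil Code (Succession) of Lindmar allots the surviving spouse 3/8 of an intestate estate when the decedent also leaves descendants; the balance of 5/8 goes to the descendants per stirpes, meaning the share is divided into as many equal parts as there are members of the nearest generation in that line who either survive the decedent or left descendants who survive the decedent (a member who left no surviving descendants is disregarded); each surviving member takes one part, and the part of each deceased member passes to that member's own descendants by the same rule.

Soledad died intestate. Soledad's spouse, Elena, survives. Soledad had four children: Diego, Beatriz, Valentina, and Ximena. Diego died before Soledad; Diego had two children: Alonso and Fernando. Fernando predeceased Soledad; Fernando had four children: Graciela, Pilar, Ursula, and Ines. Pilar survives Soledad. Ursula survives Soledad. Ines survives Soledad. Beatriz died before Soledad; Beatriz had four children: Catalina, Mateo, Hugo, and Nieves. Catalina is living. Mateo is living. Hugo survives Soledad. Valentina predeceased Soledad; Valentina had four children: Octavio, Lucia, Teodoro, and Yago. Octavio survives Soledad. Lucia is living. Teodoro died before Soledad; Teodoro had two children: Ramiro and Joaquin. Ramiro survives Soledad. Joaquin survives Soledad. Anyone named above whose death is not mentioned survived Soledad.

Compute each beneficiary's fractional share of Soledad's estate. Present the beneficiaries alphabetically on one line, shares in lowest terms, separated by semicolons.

Alonso 5/64; Catalina 5/128; Elena 3/8; Graciela 5/256; Hugo 5/128; Ines 5/256; Joaquin 5/256; Lucia 5/128; Mateo 5/128; Nieves 5/128; Octavio 5/128; Pilar 5/256; Ramiro 5/256; Ursula 5/256; Ximena 5/32; Yago 5/128

Elena, as surviving spouse, takes 3/8.
The remaining 5/8 passes to Soledad's descendants per stirpes.
The 5/8 is divided into 4 equal shares of 5/32 among Diego, Beatriz, Valentina, Ximena.
Diego predeceased; the 5/32 allotted to Diego's branch passes to Diego's issue by representation.
The 5/32 is divided into 2 equal shares of 5/64 among Alonso, Fernando.
Alonso is living and takes 5/64.
Fernando predeceased; the 5/64 allotted to Fernando's branch passes to Fernando's issue by representation.
The 5/64 is divided into 4 equal shares of 5/256 among Graciela, Pilar, Ursula, Ines.
Graciela is living and takes 5/256.
Pilar is living and takes 5/256.
Ursula is living and takes 5/256.
Ines is living and takes 5/256.
Beatriz predeceased; the 5/32 allotted to Beatriz's branch passes to Beatriz's issue by representation.
The 5/32 is divided into 4 equal shares of 5/128 among Catalina, Mateo, Hugo, Nieves.
Catalina is living and takes 5/128.
Mateo is living and takes 5/128.
Hugo is living and takes 5/128.
Nieves is living and takes 5/128.
Valentina predeceased; the 5/32 allotted to Valentina's branch passes to Valentina's issue by representation.
The 5/32 is divided into 4 equal shares of 5/128 among Octavio, Lucia, Teodoro, Yago.
Octavio is living and takes 5/128.
Lucia is living and takes 5/128.
Teodoro predeceased; the 5/128 allotted to Teodoro's branch passes to Teodoro's issue by representation.
The 5/128 is divided into 2 equal shares of 5/256 among Ramiro, Joaquin.
Ramiro is living and takes 5/256.
Joaquin is living and takes 5/256.
Yago is living and takes 5/128.
Ximena is living and takes 5/32.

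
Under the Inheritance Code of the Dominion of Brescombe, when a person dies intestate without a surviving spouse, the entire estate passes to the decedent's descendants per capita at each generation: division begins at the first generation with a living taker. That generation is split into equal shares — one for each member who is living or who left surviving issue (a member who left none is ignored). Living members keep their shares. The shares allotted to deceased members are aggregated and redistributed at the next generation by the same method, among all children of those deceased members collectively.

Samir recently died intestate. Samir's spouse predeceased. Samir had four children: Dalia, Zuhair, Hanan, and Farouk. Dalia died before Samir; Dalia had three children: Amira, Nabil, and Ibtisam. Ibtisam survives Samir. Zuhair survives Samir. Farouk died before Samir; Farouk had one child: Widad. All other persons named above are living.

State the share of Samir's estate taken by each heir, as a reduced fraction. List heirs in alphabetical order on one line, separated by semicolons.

There is no surviving spouse, so the entire estate passes to Samir's descendants per capita at each generation.
At generation 1 (Dalia, Zuhair, Hanan, Farouk) there are 4 shares of (1)/4 = 1/4 each.
Living: Zuhair and Hanan — each takes 1/4.
Deceased: Dalia and Farouk. Their combined 1/2 is pooled and carried to generation 2.
At generation 2 (Amira, Nabil, Ibtisam, Widad) there are 4 shares of (1/2)/4 = 1/8 each.
Living: Amira, Nabil, Ibtisam, and Widad — each takes 1/8.

Amira 1/8; Hanan 1/4; Ibtisam 1/8; Nabil 1/8; Widad 1/8; Zuhair 1/4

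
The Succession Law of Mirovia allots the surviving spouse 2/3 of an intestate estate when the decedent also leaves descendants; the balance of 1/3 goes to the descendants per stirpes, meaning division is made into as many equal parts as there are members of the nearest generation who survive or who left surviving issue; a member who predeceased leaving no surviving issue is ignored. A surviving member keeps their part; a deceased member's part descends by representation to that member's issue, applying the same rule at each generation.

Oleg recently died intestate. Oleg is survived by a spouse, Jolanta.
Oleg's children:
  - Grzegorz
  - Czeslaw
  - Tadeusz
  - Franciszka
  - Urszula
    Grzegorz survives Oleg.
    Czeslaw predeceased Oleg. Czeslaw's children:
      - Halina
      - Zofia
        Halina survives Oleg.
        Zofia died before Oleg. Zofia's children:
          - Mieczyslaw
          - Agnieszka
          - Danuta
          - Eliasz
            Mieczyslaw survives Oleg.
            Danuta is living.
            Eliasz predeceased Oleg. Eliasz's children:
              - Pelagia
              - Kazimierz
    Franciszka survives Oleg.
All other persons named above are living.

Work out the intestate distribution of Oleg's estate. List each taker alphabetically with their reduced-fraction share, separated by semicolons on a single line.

Jolanta, as surviving spouse, takes 2/3.
The remaining 1/3 passes to Oleg's descendants per stirpes.
The 1/3 is divided into 5 equal shares of 1/15 among Grzegorz, Czeslaw, Tadeusz, Franciszka, Urszula.
Grzegorz is living and takes 1/15.
Czeslaw predeceased; the 1/15 allotted to Czeslaw's branch passes to Czeslaw's issue by representation.
The 1/15 is divided into 2 equal shares of 1/30 among Halina, Zofia.
Halina is living and takes 1/30.
Zofia predeceased; the 1/30 allotted to Zofia's branch passes to Zofia's issue by representation.
The 1/30 is divided into 4 equal shares of 1/120 among Mieczyslaw, Agnieszka, Danuta, Eliasz.
Mieczyslaw is living and takes 1/120.
Agnieszka is living and takes 1/120.
Danuta is living and takes 1/120.
Eliasz predeceased; the 1/120 allotted to Eliasz's branch passes to Eliasz's issue by representation.
The 1/120 is divided into 2 equal shares of 1/240 among Pelagia, Kazimierz.
Pelagia is living and takes 1/240.
Kazimierz is living and takes 1/240.
Tadeusz is living and takes 1/15.
Franciszka is living and takes 1/15.
Urszula is living and takes 1/15.

Agnieszka 1/120; Danuta 1/120; Franciszka 1/15; Grzegorz 1/15; Halina 1/30; Jolanta 2/3; Kazimierz 1/240; Mieczyslaw 1/120; Pelagia 1/240; Tadeusz 1/15; Urszula 1/15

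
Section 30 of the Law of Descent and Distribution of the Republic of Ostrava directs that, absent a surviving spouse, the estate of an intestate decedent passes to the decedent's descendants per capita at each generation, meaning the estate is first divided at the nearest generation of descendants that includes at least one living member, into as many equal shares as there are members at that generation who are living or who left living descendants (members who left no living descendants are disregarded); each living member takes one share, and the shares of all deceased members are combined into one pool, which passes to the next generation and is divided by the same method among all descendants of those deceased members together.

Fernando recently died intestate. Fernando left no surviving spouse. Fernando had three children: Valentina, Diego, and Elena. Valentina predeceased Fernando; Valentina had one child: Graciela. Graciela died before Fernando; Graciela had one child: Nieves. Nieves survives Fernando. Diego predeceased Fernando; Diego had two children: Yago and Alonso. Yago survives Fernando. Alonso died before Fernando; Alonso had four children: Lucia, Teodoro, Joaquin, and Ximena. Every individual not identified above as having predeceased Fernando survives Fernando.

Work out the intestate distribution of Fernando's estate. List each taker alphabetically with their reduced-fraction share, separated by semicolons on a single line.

Elena 1/3; Joaquin 4/45; Lucia 4/45; Nieves 4/45; Teodoro 4/45; Ximena 4/45; Yago 2/9

There is no surviving spouse, so the entire estate passes to Fernando's descendants per capita at each generation.
At generation 1 (Valentina, Diego, Elena) there are 3 shares of (1)/3 = 1/3 each.
Living: Elena — each takes 1/3.
Deceased: Valentina and Diego. Their combined 2/3 is pooled and carried to generation 2.
At generation 2 (Graciela, Yago, Alonso) there are 3 shares of (2/3)/3 = 2/9 each.
Living: Yago — each takes 2/9.
Deceased: Graciela and Alonso. Their combined 4/9 is pooled and carried to generation 3.
At generation 3 (Nieves, Lucia, Teodoro, Joaquin, Ximena) there are 5 shares of (4/9)/5 = 4/45 each.
Living: Nieves, Lucia, Teodoro, Joaquin, and Ximena — each takes 4/45.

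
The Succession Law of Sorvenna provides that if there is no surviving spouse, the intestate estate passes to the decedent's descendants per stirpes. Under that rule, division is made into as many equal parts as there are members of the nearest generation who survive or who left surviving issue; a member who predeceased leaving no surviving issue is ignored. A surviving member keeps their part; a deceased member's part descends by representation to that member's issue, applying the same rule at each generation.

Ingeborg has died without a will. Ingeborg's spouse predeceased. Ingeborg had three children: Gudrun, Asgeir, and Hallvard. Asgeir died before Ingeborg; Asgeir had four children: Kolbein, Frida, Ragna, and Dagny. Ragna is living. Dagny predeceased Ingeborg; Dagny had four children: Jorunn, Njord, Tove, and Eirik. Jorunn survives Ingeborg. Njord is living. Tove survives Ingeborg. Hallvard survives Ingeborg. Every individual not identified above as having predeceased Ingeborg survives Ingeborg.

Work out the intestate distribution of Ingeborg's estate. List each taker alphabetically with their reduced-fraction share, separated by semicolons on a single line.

There is no surviving spouse, so the entire estate passes to Ingeborg's descendants per stirpes.
The estate is divided into 3 equal shares of 1/3 among Gudrun, Asgeir, Hallvard.
Gudrun is living and takes 1/3.
Asgeir predeceased; the 1/3 allotted to Asgeir's branch passes to Asgeir's issue by representation.
The 1/3 is divided into 4 equal shares of 1/12 among Kolbein, Frida, Ragna, Dagny.
Kolbein is living and takes 1/12.
Frida is living and takes 1/12.
Ragna is living and takes 1/12.
Dagny predeceased; the 1/12 allotted to Dagny's branch passes to Dagny's issue by representation.
The 1/12 is divided into 4 equal shares of 1/48 among Jorunn, Njord, Tove, Eirik.
Jorunn is living and takes 1/48.
Njord is living and takes 1/48.
Tove is living and takes 1/48.
Eirik is living and takes 1/48.
Hallvard is living and takes 1/3.

Eirik 1/48; Frida 1/12; Gudrun 1/3; Hallvard 1/3; Jorunn 1/48; Kolbein 1/12; Njord 1/48; Ragna 1/12; Tove 1/48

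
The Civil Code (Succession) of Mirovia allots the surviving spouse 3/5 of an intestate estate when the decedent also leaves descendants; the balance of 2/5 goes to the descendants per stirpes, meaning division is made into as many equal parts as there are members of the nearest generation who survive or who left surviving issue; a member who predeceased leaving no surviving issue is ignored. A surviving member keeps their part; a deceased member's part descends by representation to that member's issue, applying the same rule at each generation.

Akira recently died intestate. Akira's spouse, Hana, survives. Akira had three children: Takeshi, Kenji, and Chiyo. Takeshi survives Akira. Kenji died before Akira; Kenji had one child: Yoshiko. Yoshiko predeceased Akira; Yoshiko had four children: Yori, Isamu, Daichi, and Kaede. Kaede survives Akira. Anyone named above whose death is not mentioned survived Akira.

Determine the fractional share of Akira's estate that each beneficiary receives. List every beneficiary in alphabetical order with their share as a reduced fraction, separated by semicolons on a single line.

Hana, as surviving spouse, takes 3/5.
The remaining 2/5 passes to Akira's descendants per stirpes.
The 2/5 is divided into 3 equal shares of 2/15 among Takeshi, Kenji, Chiyo.
Takeshi is living and takes 2/15.
Kenji predeceased; the 2/15 allotted to Kenji's branch passes to Kenji's issue by representation.
Yoshiko's line is the sole branch at this level, so the full 2/15 passes to Yoshiko's issue by representation.
The 2/15 is divided into 4 equal shares of 1/30 among Yori, Isamu, Daichi, Kaede.
Yori is living and takes 1/30.
Isamu is living and takes 1/30.
Daichi is living and takes 1/30.
Kaede is living and takes 1/30.
Chiyo is living and takes 2/15.

Chiyo 2/15; Daichi 1/30; Hana 3/5; Isamu 1/30; Kaede 1/30; Takeshi 2/15; Yori 1/30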